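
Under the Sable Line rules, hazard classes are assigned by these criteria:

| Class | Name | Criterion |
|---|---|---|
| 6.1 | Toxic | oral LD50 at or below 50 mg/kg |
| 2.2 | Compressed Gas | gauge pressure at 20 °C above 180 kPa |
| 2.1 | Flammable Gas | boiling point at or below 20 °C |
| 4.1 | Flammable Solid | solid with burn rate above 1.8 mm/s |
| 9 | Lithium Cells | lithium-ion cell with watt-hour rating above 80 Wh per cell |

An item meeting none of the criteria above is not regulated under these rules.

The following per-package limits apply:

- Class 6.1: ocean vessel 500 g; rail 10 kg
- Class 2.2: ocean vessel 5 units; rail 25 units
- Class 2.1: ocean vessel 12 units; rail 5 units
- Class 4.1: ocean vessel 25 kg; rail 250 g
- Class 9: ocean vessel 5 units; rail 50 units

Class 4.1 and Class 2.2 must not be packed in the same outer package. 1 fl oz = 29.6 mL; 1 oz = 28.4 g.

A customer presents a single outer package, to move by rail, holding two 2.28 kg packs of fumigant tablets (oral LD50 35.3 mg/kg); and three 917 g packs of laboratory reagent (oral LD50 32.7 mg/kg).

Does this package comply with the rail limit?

With oral LD50 35.3 mg/kg (≤ 50 mg/kg), the fumigant tablets fall in Class 6.1.
Oral LD50 32.7 mg/kg meets the Class 6.1 criterion (Toxic), so the laboratory reagent is Class 6.1.
Class 6.1 net quantity: (two 2.28 kg packs = 4.56 kg) + (three 917 g packs = 2.751 kg) = 7.311 kg.
7.311 kg is within the rail limit of 10 kg for Class 6.1.

Yes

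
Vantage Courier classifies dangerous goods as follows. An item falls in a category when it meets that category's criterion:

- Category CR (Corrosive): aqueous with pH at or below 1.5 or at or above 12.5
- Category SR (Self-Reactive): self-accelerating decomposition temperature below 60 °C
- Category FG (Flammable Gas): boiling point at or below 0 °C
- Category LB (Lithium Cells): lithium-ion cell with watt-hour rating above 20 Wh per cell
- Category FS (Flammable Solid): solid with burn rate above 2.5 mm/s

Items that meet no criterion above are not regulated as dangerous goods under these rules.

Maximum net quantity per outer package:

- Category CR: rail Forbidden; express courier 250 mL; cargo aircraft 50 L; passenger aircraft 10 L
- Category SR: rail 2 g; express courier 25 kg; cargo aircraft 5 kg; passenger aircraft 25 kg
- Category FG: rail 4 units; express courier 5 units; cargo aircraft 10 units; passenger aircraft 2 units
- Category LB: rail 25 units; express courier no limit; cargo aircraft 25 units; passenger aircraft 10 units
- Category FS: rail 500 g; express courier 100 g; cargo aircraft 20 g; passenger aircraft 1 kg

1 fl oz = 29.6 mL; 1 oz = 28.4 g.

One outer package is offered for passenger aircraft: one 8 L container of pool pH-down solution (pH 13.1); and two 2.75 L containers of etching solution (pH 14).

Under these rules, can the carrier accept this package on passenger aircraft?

No

The pool pH-down solution has pH 13.1, which is ≥ 12.5, so it is Category CR (Corrosive).
With pH 14 (≥ 12.5), the etching solution falls in Category CR.
Total Category CR: 8 L + (two 2.75 L containers = 5.5 L) = 13.5 L.
13.5 L > 10 L (passenger aircraft limit, Category CR) — over the limit.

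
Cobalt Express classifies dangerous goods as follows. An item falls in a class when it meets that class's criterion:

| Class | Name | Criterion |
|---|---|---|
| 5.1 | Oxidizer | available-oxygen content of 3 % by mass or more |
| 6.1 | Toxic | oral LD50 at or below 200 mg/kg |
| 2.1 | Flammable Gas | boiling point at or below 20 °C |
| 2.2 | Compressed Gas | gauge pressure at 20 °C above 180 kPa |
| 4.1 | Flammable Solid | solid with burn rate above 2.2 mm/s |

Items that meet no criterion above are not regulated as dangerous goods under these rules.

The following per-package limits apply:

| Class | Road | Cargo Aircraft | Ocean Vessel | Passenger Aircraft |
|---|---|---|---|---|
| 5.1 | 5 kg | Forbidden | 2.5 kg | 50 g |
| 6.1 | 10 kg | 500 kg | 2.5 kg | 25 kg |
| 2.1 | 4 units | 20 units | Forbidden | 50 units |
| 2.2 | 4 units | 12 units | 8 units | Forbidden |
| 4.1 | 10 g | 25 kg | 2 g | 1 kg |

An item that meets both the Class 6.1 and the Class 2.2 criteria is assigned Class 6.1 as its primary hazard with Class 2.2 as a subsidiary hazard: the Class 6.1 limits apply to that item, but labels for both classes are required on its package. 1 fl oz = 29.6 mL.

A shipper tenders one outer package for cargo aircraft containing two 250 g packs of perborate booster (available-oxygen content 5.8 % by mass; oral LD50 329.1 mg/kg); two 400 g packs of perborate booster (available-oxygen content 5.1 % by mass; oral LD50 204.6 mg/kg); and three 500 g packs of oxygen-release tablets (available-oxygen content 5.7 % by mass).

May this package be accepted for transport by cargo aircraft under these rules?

No

With available-oxygen content 5.8 % by mass (≥ 3 % by mass), the perborate booster falls in Class 5.1.
With available-oxygen content 5.1 % by mass (≥ 3 % by mass), the perborate booster falls in Class 5.1.
The oxygen-release tablets have available-oxygen content 5.7 % by mass, which is ≥ 3 % by mass, so they are Class 5.1 (Oxidizer).
Class 5.1 net quantity: (two 250 g packs = 500 g) + (two 400 g packs = 800 g) + (three 500 g packs = 1.5 kg) = 2.8 kg.
By cargo aircraft, Class 5.1 is Forbidden regardless of quantity.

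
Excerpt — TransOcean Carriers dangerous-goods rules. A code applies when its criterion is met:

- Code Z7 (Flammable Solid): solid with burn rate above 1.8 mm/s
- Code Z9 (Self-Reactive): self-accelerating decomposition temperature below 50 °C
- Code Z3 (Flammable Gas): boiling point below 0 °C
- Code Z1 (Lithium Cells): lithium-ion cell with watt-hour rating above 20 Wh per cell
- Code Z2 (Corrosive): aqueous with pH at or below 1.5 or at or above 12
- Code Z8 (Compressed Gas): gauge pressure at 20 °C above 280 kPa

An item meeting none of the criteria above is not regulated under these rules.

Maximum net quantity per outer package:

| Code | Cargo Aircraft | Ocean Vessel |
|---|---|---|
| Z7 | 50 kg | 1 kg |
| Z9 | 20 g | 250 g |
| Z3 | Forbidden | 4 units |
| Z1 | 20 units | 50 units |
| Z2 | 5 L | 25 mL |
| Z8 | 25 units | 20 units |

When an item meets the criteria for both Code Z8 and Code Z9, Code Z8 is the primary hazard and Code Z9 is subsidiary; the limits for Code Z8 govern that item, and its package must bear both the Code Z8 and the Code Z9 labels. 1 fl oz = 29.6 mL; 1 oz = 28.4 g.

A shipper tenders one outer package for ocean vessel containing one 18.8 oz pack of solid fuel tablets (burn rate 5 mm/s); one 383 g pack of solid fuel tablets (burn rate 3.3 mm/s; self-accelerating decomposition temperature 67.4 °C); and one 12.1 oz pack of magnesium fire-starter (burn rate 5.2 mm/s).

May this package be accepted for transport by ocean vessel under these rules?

Solid fuel tablets: burn rate 5 mm/s > 1.8 mm/s → Code Z7 (Flammable Solid).
Solid fuel tablets: burn rate 3.3 mm/s > 1.8 mm/s → Code Z7 (Flammable Solid).
With burn rate 5.2 mm/s (> 1.8 mm/s), the magnesium fire-starter falls in Code Z7.
Code Z7 net quantity: (one 18.8 oz pack = 533.92 g) + 383 g + (one 12.1 oz pack = 343.64 g) = 1260.56 g.
1260.56 g exceeds the ocean vessel limit of 1 kg for Code Z7.

No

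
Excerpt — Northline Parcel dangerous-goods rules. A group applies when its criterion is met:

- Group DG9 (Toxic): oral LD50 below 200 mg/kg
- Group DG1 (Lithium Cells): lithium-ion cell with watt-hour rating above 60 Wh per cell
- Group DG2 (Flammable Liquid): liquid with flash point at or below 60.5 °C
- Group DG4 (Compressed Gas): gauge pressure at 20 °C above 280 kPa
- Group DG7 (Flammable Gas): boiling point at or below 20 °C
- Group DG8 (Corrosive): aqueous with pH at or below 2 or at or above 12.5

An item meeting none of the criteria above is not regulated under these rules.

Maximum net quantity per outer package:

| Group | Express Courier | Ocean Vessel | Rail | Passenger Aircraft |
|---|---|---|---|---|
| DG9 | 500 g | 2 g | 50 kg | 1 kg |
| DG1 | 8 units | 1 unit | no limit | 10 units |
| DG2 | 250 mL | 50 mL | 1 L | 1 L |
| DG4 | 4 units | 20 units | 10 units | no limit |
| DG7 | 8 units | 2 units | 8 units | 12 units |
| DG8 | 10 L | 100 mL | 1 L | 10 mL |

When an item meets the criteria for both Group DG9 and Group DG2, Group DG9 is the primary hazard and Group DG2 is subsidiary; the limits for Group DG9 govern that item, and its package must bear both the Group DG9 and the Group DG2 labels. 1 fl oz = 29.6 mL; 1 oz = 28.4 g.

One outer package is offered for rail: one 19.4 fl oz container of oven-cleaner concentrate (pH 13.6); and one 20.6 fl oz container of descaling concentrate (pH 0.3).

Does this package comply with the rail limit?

The oven-cleaner concentrate has pH 13.6, which is ≥ 12.5, so it is Group DG8 (Corrosive).
pH 0.3 meets the Group DG8 criterion (Corrosive), so the descaling concentrate is Group DG8.
Total Group DG8: (one 19.4 fl oz container = 574.24 mL) + (one 20.6 fl oz container = 609.76 mL) = 1.184 L.
That exceeds the Group DG8 rail limit of 1 L.

No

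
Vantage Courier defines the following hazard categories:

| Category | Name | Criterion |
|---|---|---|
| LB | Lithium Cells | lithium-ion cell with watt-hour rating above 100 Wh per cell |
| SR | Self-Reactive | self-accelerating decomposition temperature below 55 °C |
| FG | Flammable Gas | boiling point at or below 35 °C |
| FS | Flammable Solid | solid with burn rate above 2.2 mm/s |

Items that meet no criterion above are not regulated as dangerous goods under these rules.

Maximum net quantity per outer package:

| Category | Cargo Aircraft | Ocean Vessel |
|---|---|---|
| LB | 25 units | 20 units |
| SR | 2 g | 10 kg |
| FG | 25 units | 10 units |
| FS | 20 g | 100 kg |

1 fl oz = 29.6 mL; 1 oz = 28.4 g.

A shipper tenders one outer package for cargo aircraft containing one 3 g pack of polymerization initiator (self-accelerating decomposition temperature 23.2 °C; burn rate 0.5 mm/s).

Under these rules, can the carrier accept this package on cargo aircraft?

No

Self-accelerating decomposition temperature 23.2 °C meets the Category SR criterion (Self-Reactive), so the polymerization initiator is Category SR.
Category SR quantity: 3 g.
That exceeds the Category SR cargo aircraft limit of 2 g.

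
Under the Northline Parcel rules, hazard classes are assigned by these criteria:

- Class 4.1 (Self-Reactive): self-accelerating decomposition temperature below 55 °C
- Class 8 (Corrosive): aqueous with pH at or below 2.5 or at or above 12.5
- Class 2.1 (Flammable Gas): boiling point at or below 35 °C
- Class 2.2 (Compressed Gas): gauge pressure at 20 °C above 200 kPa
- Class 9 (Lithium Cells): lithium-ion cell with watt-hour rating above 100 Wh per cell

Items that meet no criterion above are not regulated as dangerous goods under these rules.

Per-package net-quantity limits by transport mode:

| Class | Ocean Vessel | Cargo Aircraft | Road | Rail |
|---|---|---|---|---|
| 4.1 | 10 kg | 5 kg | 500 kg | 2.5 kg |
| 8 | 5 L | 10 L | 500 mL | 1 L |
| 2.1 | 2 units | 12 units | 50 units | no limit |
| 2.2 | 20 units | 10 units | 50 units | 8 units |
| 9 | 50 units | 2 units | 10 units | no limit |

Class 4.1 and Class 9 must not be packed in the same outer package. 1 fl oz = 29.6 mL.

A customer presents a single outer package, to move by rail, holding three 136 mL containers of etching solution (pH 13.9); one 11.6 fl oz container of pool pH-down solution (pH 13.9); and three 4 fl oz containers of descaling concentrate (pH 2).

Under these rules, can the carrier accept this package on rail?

The etching solution has pH 13.9, which is ≥ 12.5, so it is Class 8 (Corrosive).
pH 13.9 meets the Class 8 criterion (Corrosive), so the pool pH-down solution is Class 8.
With pH 2 (≤ 2.5), the descaling concentrate falls in Class 8.
Class 8 net quantity: (three 136 mL containers = 408 mL) + (one 11.6 fl oz container = 343.36 mL) + (three 4 fl oz containers = 355.2 mL) = 1106.56 mL.
That exceeds the Class 8 rail limit of 1 L.

No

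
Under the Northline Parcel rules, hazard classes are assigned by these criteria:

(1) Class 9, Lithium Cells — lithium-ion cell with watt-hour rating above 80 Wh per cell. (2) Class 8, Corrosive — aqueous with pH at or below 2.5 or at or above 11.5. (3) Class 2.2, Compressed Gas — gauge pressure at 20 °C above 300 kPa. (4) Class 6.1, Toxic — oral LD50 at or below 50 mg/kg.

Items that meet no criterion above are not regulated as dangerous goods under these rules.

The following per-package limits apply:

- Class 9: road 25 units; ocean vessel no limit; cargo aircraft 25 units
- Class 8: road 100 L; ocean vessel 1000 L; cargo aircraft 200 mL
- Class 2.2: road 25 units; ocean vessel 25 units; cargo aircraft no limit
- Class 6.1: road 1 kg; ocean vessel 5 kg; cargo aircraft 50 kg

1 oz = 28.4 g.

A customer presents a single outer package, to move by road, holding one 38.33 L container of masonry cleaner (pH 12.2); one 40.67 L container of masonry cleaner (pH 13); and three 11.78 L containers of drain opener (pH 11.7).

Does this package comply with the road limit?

No

Masonry cleaner: pH 12.2 ≥ 11.5 → Class 8 (Corrosive).
The masonry cleaner has pH 13, which is ≥ 11.5, so it is Class 8 (Corrosive).
Drain opener: pH 11.7 ≥ 11.5 → Class 8 (Corrosive).
Class 8 net quantity: 38.33 L + 40.67 L + (three 11.78 L containers = 35.34 L) = 114.34 L.
That exceeds the Class 8 road limit of 100 L.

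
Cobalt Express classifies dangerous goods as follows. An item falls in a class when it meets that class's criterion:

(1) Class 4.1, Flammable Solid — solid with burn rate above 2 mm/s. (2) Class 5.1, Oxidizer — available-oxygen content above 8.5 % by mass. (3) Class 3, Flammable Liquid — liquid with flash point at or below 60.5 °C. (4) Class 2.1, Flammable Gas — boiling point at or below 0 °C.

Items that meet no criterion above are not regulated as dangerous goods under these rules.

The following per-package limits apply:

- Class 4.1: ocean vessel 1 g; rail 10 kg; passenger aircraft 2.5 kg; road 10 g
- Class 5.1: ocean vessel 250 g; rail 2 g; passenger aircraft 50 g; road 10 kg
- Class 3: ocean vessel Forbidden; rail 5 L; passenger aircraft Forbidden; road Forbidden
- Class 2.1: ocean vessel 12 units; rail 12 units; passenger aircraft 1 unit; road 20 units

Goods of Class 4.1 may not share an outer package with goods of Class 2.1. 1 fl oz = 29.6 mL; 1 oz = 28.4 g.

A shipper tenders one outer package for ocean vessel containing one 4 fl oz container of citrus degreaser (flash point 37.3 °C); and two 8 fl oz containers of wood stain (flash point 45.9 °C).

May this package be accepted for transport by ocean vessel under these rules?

With flash point 37.3 °C (≤ 60.5 °C), the citrus degreaser falls in Class 3.
Flash point 45.9 °C meets the Class 3 criterion (Flammable Liquid), so the wood stain is Class 3.
Class 3 net quantity: (one 4 fl oz container = 118.4 mL) + (two 8 fl oz containers = 473.6 mL) = 592 mL.
By ocean vessel, Class 3 is Forbidden regardless of quantity.

No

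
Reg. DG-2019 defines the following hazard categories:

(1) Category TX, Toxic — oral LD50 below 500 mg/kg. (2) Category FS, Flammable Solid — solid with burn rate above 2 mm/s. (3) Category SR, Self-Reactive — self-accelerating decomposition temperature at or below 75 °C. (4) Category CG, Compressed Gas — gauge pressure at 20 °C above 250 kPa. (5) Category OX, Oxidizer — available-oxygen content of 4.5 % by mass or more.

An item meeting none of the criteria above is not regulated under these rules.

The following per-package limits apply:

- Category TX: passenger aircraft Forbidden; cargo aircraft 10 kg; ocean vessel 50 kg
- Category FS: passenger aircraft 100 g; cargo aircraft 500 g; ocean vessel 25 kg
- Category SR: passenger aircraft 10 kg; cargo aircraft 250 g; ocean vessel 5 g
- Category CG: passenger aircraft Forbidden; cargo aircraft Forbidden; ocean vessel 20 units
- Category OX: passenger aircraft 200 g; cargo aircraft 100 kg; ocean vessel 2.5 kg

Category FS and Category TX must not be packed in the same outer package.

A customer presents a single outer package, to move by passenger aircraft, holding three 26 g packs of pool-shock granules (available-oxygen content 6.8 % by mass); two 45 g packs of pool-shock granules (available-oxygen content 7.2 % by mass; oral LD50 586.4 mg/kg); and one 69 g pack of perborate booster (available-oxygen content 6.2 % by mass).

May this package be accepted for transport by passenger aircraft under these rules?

No

The pool-shock granules have available-oxygen content 6.8 % by mass, which is ≥ 4.5 % by mass, so they are Category OX (Oxidizer).
The pool-shock granules have available-oxygen content 7.2 % by mass, which is ≥ 4.5 % by mass, so they are Category OX (Oxidizer).
Available-oxygen content 6.2 % by mass meets the Category OX criterion (Oxidizer), so the perborate booster is Category OX.
Total Category OX: (three 26 g packs = 78 g) + (two 45 g packs = 90 g) + 69 g = 237 g.
237 g > 200 g (passenger aircraft limit, Category OX) — over the limit.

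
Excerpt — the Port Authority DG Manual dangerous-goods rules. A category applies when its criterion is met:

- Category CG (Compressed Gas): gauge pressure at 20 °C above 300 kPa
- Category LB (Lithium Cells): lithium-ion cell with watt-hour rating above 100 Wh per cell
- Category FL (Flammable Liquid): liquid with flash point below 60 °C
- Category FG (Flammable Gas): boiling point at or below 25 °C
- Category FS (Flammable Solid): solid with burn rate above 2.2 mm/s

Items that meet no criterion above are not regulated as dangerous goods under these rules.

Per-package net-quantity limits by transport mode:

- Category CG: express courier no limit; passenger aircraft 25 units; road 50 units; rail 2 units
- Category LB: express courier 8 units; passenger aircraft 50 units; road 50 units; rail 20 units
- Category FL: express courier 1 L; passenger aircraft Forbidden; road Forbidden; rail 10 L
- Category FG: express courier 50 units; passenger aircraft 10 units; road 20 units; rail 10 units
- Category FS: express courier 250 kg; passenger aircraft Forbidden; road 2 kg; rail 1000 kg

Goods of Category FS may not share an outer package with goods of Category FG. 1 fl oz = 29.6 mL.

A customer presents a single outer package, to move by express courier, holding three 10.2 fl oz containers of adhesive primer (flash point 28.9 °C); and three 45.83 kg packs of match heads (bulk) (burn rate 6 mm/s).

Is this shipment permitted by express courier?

Adhesive primer: flash point 28.9 °C < 60 °C → Category FL (Flammable Liquid).
The match heads (bulk) have burn rate 6 mm/s, which is > 2.2 mm/s, so they are Category FS (Flammable Solid).
Category FS quantity: three 45.83 kg packs = 137.49 kg.
137.49 kg is within the express courier limit of 250 kg for Category FS.
Category FL quantity: three 10.2 fl oz containers = 905.76 mL.
That is within the Category FL express courier limit of 1 L.
The segregation rule (Category FS with Category FG) does not apply to Category FS with Category FL.
Every hazard category is within its express courier limit and no segregation rule is violated.

Yes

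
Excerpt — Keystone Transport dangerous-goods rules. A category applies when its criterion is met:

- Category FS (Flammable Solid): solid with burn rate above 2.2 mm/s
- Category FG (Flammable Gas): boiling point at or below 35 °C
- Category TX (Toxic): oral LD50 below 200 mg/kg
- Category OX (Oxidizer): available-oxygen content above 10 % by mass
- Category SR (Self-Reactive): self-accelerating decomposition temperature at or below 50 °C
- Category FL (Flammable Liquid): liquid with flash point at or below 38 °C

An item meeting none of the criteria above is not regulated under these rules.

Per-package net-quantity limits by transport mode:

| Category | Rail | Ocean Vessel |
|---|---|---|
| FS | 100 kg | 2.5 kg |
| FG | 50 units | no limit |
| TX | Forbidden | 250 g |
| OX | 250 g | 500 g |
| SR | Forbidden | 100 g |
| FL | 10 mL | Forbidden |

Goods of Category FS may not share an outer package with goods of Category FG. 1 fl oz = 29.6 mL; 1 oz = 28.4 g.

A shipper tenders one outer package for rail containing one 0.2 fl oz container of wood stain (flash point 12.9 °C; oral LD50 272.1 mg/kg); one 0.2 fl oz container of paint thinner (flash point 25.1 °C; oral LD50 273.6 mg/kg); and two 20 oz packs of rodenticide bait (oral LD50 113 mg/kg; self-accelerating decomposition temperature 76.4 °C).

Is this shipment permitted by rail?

No

Wood stain: flash point 12.9 °C ≤ 38 °C → Category FL (Flammable Liquid).
The paint thinner has flash point 25.1 °C, which is ≤ 38 °C, so it is Category FL (Flammable Liquid).
Rodenticide bait: oral LD50 113 mg/kg < 200 mg/kg → Category TX (Toxic).
Total Category FL: (one 0.2 fl oz container = 5.92 mL) + (one 0.2 fl oz container = 5.92 mL) = 11.84 mL.
11.84 mL exceeds the rail limit of 10 mL for Category FL.
Category TX quantity: two 20 oz packs = 1.136 kg.
Category TX is Forbidden by rail.
The segregation rule (Category FS with Category FG) does not apply to Category FL with Category TX.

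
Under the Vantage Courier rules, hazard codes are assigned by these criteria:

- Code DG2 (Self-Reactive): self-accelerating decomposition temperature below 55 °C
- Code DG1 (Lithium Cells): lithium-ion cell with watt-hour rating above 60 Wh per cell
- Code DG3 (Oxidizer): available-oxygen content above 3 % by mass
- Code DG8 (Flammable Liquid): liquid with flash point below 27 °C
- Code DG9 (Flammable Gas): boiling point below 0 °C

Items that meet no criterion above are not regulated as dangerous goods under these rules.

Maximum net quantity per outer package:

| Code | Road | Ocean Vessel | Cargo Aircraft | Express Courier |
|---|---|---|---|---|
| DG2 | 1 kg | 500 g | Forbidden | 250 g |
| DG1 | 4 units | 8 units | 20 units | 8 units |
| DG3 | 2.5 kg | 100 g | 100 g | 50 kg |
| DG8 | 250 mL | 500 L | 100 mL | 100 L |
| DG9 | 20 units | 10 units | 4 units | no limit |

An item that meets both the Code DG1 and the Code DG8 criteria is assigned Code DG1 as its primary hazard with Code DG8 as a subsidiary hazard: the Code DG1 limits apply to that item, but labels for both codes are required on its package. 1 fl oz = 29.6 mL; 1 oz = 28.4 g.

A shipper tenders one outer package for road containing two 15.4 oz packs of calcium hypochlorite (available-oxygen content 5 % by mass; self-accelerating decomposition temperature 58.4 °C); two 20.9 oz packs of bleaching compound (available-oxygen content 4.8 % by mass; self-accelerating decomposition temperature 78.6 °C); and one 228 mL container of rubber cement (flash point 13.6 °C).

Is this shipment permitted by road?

With available-oxygen content 5 % by mass (> 3 % by mass), the calcium hypochlorite falls in Code DG3.
With available-oxygen content 4.8 % by mass (> 3 % by mass), the bleaching compound falls in Code DG3.
Rubber cement: flash point 13.6 °C < 27 °C → Code DG8 (Flammable Liquid).
Code DG3 net quantity: (two 15.4 oz packs = 874.72 g) + (two 20.9 oz packs = 1187.12 g) = 2061.84 g.
2061.84 g is within the road limit of 2.5 kg for Code DG3.
Code DG8 quantity: 228 mL.
228 mL ≤ 250 mL (road limit, Code DG8) — within limit.
Every hazard code is within its road limit and no segregation rule is violated.

Yes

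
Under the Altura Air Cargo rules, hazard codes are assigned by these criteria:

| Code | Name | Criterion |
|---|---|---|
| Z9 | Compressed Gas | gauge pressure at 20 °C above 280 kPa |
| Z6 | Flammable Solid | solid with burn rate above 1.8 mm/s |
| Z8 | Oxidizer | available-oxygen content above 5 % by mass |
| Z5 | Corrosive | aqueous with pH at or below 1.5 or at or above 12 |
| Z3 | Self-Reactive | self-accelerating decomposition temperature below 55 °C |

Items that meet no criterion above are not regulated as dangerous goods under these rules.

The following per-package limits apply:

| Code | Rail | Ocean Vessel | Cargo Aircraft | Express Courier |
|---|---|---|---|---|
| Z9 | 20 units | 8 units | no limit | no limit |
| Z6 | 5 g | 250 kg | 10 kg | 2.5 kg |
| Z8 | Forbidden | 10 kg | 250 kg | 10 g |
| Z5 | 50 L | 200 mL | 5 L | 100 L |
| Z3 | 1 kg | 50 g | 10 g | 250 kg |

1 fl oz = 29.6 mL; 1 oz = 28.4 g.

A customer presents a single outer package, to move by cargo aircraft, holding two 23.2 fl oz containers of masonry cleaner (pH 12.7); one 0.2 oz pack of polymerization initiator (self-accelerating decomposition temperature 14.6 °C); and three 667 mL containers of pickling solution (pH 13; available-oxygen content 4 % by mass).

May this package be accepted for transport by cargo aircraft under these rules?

The masonry cleaner has pH 12.7, which is ≥ 12, so it is Code Z5 (Corrosive).
With self-accelerating decomposition temperature 14.6 °C (< 55 °C), the polymerization initiator falls in Code Z3.
Pickling solution: pH 13 ≥ 12 → Code Z5 (Corrosive).
Code Z5 net quantity: (two 23.2 fl oz containers = 1373.44 mL) + (three 667 mL containers = 2.001 L) = 3374.44 mL.
That is within the Code Z5 cargo aircraft limit of 5 L.
Code Z3 quantity: one 0.2 oz pack = 5.68 g.
That is within the Code Z3 cargo aircraft limit of 10 g.
Every hazard code is within its cargo aircraft limit and no segregation rule is violated.

Yes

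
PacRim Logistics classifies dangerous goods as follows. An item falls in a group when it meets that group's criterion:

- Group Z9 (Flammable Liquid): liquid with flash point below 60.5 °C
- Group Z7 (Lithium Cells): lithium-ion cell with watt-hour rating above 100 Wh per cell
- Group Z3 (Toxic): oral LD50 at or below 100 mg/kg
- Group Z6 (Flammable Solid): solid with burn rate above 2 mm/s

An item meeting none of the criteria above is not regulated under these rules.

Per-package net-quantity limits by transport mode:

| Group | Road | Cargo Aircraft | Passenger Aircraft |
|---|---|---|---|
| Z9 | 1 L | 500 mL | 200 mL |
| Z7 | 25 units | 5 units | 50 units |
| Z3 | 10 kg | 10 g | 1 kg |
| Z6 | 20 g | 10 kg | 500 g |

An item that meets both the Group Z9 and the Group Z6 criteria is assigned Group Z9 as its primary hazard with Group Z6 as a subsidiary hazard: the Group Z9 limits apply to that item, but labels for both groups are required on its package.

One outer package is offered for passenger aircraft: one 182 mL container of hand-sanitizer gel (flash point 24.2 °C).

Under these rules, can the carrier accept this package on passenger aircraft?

Yes

The hand-sanitizer gel has flash point 24.2 °C, which is < 60.5 °C, so it is Group Z9 (Flammable Liquid).
Group Z9 quantity: 182 mL.
That is within the Group Z9 passenger aircraft limit of 200 mL.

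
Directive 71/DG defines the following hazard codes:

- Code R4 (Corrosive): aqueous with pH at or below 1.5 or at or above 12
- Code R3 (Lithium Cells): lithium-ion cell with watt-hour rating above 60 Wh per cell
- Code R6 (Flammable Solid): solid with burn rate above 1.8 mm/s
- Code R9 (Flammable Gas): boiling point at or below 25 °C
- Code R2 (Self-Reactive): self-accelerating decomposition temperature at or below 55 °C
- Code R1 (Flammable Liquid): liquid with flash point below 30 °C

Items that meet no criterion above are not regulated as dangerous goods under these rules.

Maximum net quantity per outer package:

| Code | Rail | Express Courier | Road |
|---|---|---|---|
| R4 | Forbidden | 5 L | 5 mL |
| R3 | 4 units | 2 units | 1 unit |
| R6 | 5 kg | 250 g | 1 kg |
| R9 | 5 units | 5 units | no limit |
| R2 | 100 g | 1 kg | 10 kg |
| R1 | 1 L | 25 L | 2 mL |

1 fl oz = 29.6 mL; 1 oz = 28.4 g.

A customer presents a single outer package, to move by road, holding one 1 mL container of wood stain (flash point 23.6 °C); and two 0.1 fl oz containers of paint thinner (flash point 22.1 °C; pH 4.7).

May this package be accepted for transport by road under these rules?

No

Wood stain: flash point 23.6 °C < 30 °C → Code R1 (Flammable Liquid).
Flash point 22.1 °C meets the Code R1 criterion (Flammable Liquid), so the paint thinner is Code R1.
Total Code R1: 1 mL + (two 0.1 fl oz containers = 5.92 mL) = 6.92 mL.
That exceeds the Code R1 road limit of 2 mL.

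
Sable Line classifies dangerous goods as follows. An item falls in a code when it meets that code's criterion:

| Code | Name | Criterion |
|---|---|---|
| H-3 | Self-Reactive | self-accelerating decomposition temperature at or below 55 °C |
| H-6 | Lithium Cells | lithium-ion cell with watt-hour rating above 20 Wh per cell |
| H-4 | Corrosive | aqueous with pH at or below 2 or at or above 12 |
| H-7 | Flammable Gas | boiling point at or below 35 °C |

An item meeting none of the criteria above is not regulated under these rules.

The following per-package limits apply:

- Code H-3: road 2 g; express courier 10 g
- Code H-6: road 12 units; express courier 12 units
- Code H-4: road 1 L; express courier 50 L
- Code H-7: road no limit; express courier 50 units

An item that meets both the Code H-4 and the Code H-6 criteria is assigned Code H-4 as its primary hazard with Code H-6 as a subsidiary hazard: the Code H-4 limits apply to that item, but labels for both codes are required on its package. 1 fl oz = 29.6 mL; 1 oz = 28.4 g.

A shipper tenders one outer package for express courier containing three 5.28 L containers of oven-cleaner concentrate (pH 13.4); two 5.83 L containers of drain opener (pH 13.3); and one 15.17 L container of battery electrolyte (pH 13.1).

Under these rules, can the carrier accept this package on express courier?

Yes

Oven-cleaner concentrate: pH 13.4 ≥ 12 → Code H-4 (Corrosive).
With pH 13.3 (≥ 12), the drain opener falls in Code H-4.
With pH 13.1 (≥ 12), the battery electrolyte falls in Code H-4.
Code H-4 net quantity: (three 5.28 L containers = 15.84 L) + (two 5.83 L containers = 11.66 L) + 15.17 L = 42.67 L.
That is within the Code H-4 express courier limit of 50 L.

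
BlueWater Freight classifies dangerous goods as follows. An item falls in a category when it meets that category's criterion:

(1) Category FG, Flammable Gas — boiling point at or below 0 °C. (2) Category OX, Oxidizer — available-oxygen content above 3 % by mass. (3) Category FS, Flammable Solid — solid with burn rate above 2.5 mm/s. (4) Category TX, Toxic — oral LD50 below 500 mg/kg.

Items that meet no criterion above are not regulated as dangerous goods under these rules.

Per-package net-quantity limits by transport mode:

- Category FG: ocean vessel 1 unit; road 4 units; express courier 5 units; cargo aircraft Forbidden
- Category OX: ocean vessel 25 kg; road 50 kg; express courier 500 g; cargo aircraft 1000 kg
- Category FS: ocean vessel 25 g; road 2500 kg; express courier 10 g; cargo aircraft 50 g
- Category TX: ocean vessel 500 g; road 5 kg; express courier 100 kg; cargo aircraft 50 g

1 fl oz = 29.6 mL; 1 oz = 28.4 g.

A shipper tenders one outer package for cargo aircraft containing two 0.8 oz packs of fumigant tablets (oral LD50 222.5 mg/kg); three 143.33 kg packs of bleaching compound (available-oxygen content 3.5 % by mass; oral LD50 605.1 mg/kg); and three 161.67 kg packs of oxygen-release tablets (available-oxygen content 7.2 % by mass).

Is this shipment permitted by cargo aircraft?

Yes

The fumigant tablets have oral LD50 222.5 mg/kg, which is < 500 mg/kg, so they are Category TX (Toxic).
Available-oxygen content 3.5 % by mass meets the Category OX criterion (Oxidizer), so the bleaching compound is Category OX.
Available-oxygen content 7.2 % by mass meets the Category OX criterion (Oxidizer), so the oxygen-release tablets are Category OX.
Category TX quantity: two 0.8 oz packs = 45.44 g.
That is within the Category TX cargo aircraft limit of 50 g.
Category OX net quantity: (three 143.33 kg packs = 429.99 kg) + (three 161.67 kg packs = 485.01 kg) = 915 kg.
915 kg ≤ 1000 kg (cargo aircraft limit, Category OX) — within limit.
Every hazard category is within its cargo aircraft limit and no segregation rule is violated.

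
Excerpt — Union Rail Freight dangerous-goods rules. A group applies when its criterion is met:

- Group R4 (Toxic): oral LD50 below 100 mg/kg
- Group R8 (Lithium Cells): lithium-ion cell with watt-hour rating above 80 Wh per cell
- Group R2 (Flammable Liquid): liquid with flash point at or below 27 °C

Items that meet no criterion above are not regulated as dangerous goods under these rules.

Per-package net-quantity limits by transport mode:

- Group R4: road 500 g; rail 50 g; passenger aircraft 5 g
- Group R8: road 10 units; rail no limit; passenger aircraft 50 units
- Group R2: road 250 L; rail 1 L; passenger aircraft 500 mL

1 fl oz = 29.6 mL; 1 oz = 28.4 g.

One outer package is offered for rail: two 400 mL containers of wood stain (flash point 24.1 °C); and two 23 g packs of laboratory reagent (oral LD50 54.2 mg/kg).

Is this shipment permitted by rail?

Yes

Flash point 24.1 °C meets the Group R2 criterion (Flammable Liquid), so the wood stain is Group R2.
With oral LD50 54.2 mg/kg (< 100 mg/kg), the laboratory reagent falls in Group R4.
Group R4 quantity: two 23 g packs = 46 g.
46 g ≤ 50 g (rail limit, Group R4) — within limit.
Group R2 quantity: two 400 mL containers = 800 mL.
That is within the Group R2 rail limit of 1 L.
Every hazard group is within its rail limit and no segregation rule is violated.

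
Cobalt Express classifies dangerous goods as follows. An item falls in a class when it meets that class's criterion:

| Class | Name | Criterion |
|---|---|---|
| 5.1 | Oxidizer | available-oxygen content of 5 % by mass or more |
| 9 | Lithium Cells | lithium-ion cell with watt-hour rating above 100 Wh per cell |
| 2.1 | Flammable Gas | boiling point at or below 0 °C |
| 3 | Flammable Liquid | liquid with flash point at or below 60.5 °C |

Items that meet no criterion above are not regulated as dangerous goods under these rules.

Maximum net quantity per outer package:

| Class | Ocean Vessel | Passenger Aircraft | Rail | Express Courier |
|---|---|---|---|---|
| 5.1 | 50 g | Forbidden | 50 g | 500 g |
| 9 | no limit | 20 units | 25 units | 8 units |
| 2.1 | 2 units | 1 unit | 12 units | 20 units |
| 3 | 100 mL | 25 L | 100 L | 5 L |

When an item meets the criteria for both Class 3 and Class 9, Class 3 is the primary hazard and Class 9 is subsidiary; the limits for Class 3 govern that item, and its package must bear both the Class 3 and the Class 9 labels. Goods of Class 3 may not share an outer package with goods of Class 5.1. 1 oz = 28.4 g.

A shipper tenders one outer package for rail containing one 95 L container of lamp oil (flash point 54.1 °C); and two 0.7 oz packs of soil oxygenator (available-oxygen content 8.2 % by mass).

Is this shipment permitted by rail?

Lamp oil: flash point 54.1 °C ≤ 60.5 °C → Class 3 (Flammable Liquid).
With available-oxygen content 8.2 % by mass (≥ 5 % by mass), the soil oxygenator falls in Class 5.1.
Class 3 quantity: 95 L.
That is within the Class 3 rail limit of 100 L.
Class 5.1 quantity: two 0.7 oz packs = 39.76 g.
39.76 g is within the rail limit of 50 g for Class 5.1.
Class 3 and Class 5.1 may not share an outer package.

No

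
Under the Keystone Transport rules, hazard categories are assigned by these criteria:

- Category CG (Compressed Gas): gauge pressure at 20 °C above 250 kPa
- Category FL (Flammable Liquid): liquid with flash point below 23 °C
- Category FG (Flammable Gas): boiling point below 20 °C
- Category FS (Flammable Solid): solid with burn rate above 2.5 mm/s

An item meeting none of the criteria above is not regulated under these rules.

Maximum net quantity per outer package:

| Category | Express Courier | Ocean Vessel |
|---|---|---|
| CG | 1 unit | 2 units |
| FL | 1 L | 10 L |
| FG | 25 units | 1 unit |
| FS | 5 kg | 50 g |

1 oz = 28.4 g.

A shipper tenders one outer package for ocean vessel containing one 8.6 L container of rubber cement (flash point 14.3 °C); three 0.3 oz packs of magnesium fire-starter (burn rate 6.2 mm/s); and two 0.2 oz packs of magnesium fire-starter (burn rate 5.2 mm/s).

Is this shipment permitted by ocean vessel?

Yes

With flash point 14.3 °C (< 23 °C), the rubber cement falls in Category FL.
Magnesium fire-starter: burn rate 6.2 mm/s > 2.5 mm/s → Category FS (Flammable Solid).
Magnesium fire-starter: burn rate 5.2 mm/s > 2.5 mm/s → Category FS (Flammable Solid).
Total Category FS: (three 0.3 oz packs = 25.56 g) + (two 0.2 oz packs = 11.36 g) = 36.92 g.
36.92 g is within the ocean vessel limit of 50 g for Category FS.
Category FL quantity: 8.6 L.
That is within the Category FL ocean vessel limit of 10 L.
Every hazard category is within its ocean vessel limit and no segregation rule is violated.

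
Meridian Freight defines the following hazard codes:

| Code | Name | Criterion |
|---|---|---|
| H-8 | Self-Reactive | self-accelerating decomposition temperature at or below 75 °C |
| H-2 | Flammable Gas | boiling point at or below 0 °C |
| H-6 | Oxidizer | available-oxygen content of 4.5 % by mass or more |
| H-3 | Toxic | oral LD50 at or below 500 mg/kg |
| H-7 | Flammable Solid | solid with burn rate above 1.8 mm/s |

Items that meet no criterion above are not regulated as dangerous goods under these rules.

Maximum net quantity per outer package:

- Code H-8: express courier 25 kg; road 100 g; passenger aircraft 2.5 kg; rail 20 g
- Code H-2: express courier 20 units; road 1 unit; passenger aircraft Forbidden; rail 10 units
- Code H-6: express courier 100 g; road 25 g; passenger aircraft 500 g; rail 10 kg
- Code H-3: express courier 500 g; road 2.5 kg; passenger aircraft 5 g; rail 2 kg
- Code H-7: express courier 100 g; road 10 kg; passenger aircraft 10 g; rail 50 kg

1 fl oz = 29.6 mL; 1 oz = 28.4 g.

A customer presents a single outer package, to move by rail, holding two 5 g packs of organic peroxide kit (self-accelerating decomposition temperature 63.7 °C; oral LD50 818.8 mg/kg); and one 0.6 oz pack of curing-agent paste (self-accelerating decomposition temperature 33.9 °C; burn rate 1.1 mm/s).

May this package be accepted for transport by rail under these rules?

No

Organic peroxide kit: self-accelerating decomposition temperature 63.7 °C ≤ 75 °C → Code H-8 (Self-Reactive).
Self-accelerating decomposition temperature 33.9 °C meets the Code H-8 criterion (Self-Reactive), so the curing-agent paste is Code H-8.
Total Code H-8: (two 5 g packs = 10 g) + (one 0.6 oz pack = 17.04 g) = 27.04 g.
That exceeds the Code H-8 rail limit of 20 g.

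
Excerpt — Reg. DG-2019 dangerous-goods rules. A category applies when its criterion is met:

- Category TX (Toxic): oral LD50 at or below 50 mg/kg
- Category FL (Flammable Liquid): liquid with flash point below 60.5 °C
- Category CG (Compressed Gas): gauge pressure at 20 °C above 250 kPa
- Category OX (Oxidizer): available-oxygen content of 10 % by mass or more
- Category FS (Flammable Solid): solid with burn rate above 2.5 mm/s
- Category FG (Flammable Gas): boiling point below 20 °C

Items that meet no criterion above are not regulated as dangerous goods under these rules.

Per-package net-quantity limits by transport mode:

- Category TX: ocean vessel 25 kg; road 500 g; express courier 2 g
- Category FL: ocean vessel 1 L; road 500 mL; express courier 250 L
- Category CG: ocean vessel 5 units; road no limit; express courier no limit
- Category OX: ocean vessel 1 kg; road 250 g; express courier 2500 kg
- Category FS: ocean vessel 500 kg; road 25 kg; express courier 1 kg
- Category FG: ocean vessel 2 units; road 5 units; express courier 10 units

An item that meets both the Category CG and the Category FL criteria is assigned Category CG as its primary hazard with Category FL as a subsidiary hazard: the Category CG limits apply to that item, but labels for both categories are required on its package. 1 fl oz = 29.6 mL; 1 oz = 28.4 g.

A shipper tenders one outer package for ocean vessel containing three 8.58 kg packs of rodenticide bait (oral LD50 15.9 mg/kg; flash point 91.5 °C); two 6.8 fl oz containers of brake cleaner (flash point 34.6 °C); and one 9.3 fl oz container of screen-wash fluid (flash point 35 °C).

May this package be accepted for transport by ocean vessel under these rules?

No

With oral LD50 15.9 mg/kg (≤ 50 mg/kg), the rodenticide bait falls in Category TX.
With flash point 34.6 °C (< 60.5 °C), the brake cleaner falls in Category FL.
Screen-wash fluid: flash point 35 °C < 60.5 °C → Category FL (Flammable Liquid).
Category FL net quantity: (two 6.8 fl oz containers = 402.56 mL) + (one 9.3 fl oz container = 275.28 mL) = 677.84 mL.
677.84 mL is within the ocean vessel limit of 1 L for Category FL.
Category TX quantity: three 8.58 kg packs = 25.74 kg.
25.74 kg > 25 kg (ocean vessel limit, Category TX) — over the limit.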